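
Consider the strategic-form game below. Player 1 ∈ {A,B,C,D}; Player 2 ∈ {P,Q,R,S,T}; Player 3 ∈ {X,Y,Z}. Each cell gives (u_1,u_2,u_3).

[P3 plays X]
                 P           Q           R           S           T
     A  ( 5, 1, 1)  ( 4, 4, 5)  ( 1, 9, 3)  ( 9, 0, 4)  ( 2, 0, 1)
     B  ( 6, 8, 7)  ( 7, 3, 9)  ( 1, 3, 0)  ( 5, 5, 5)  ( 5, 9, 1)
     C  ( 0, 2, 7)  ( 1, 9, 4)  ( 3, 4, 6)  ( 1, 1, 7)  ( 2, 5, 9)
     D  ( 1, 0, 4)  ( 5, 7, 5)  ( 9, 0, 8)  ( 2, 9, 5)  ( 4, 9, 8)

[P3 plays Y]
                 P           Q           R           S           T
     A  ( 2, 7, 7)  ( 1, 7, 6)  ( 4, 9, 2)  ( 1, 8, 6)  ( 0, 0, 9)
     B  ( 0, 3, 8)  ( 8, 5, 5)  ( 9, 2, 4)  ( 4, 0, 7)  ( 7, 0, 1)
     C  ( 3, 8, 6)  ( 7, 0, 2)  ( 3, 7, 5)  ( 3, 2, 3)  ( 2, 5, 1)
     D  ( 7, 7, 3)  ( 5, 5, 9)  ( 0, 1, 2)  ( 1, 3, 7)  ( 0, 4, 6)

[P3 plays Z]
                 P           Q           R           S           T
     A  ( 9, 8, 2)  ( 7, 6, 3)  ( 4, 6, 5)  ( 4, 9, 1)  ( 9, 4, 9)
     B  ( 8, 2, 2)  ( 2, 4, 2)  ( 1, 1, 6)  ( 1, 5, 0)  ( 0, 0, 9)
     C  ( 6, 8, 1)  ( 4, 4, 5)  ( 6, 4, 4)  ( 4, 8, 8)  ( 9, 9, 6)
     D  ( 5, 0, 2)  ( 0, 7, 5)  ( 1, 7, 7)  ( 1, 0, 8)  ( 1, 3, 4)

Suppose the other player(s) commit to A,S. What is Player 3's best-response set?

argmax u_3 = {Y}

u_3(X vs A,S) = 4
u_3(Y vs A,S) = 6
u_3(Z vs A,S) = 1
max payoff 6 at {Y}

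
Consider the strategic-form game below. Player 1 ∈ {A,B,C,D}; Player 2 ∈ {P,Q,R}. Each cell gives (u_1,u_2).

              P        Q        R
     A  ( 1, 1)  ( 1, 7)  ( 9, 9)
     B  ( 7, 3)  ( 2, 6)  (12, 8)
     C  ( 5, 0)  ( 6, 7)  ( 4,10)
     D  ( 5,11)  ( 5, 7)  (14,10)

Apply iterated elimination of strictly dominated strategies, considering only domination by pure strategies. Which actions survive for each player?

Remaining: P1:{B,D} P2:{P,R}

P1 drop A (B beats it: P:7>1 Q:2>1 R:12>9)
P2 drop Q (R beats it: B:8>6 C:10>7 D:10>7)
P1 drop C (B beats it: P:7>5 R:12>4)
P1→{B,D} P2→{P,R}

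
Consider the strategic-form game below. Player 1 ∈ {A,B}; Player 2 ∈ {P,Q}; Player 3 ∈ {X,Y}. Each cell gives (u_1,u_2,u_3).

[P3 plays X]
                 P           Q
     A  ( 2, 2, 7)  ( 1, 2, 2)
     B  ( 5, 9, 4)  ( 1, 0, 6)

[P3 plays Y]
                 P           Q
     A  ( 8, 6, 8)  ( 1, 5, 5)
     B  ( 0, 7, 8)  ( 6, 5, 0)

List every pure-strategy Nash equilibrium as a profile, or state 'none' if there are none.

(A,P,X): not NE [P1→B gives 5>2; P3→Y gives 8>7]
(A,P,Y): NE
(A,Q,X): not NE [P3→Y gives 5>2]
(A,Q,Y): not NE [P1→B gives 6>1; P2→P gives 6>5]
(B,P,X): not NE [P3→Y gives 8>4]
(B,P,Y): not NE [P1→A gives 8>0]
(B,Q,X): not NE [P2→P gives 9>0]
(B,Q,Y): not NE [P2→P gives 7>5; P3→X gives 6>0]

PSNE = {(A,P,Y)}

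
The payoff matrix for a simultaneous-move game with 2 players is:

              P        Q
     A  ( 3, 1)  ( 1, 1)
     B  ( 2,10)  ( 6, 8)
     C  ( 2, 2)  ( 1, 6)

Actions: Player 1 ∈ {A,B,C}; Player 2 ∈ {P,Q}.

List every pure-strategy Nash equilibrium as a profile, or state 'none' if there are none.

(A,P): NE
(A,Q): not NE [P1→B gives 6>1]
(B,P): not NE [P1→A gives 3>2]
(B,Q): not NE [P2→P gives 10>8]
(C,P): not NE [P1→A gives 3>2; P2→Q gives 6>2]
(C,Q): not NE [P1→B gives 6>1]

Nash profiles: (A,P)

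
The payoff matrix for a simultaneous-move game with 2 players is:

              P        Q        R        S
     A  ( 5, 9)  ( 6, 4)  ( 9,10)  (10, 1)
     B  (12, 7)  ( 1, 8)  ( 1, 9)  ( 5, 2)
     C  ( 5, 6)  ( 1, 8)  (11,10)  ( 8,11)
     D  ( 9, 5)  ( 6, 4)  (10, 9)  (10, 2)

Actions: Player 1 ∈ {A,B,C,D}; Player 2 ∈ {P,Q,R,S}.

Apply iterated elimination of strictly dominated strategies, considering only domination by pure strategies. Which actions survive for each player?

P2 drop P (R beats it: A:10>9 B:9>7 C:10>6 D:9>5)
P1 drop B (A beats it: Q:6>1 R:9>1 S:10>5)
P2 drop Q (R beats it: A:10>4 C:10>8 D:9>4)
P1→{A,C,D} P2→{R,S}

Survivors P1:{A,C,D} P2:{R,S}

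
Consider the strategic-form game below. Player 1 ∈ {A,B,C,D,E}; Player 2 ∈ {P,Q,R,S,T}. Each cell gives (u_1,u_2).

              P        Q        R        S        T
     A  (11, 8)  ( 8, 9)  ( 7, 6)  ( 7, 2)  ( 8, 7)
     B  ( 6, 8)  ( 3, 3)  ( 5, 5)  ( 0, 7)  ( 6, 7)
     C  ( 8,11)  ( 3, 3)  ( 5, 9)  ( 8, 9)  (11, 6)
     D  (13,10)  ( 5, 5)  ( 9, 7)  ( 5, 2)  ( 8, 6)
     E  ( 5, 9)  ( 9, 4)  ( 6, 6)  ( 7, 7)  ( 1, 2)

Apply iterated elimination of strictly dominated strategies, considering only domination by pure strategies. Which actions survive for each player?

P1 drop B (A beats it: P:11>6 Q:8>3 R:7>5 S:7>0 T:8>6)
P2 drop R (P beats it: A:8>6 C:11>9 D:10>7 E:9>6)
P2 drop S (P beats it: A:8>2 C:11>9 D:10>2 E:9>7)
P2 drop T (P beats it: A:8>7 C:11>6 D:10>6 E:9>2)
P1 drop C (A beats it: P:11>8 Q:8>3)
P1→{A,D,E} P2→{P,Q}

Survivors P1:{A,D,E} P2:{P,Q}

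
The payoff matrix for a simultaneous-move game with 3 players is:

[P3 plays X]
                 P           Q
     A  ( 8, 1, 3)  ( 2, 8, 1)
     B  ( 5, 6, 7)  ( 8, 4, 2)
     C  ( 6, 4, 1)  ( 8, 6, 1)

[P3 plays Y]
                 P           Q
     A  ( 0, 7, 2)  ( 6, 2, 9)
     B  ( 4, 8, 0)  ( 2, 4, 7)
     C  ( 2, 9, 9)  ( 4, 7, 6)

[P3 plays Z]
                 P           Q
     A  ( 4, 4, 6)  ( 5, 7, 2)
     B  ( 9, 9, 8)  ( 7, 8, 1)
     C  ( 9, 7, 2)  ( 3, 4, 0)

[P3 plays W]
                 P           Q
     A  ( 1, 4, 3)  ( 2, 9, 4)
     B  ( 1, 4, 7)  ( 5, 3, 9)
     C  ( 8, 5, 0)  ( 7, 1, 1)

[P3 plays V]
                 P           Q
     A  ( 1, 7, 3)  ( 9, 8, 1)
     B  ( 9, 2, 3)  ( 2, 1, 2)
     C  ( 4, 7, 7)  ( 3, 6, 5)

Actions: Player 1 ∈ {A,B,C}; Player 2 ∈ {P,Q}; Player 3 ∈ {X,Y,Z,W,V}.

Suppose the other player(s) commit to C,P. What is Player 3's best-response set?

BR_3 = {Y}

u_3(X vs C,P) = 1
u_3(Y vs C,P) = 9
u_3(Z vs C,P) = 2
u_3(W vs C,P) = 0
u_3(V vs C,P) = 7
max payoff 9 at {Y}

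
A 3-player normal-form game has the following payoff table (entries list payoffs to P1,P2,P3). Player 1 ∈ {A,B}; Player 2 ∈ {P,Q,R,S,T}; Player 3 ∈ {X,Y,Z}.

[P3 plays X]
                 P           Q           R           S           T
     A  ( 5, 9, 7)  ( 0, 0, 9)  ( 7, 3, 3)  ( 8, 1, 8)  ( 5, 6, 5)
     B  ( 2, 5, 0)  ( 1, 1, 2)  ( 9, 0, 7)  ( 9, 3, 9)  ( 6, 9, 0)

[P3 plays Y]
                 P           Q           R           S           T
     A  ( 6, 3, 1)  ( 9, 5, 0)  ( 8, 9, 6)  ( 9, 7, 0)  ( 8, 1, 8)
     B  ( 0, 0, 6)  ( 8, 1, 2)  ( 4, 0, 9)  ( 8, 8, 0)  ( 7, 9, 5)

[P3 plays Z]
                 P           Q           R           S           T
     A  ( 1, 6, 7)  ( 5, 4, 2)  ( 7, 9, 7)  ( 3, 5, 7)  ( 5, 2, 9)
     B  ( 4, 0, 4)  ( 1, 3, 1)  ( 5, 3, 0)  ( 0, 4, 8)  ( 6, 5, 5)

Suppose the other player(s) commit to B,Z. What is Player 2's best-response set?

u_2(P vs B,Z) = 0
u_2(Q vs B,Z) = 3
u_2(R vs B,Z) = 3
u_2(S vs B,Z) = 4
u_2(T vs B,Z) = 5
max payoff 5 at {T}

argmax u_2 = {T}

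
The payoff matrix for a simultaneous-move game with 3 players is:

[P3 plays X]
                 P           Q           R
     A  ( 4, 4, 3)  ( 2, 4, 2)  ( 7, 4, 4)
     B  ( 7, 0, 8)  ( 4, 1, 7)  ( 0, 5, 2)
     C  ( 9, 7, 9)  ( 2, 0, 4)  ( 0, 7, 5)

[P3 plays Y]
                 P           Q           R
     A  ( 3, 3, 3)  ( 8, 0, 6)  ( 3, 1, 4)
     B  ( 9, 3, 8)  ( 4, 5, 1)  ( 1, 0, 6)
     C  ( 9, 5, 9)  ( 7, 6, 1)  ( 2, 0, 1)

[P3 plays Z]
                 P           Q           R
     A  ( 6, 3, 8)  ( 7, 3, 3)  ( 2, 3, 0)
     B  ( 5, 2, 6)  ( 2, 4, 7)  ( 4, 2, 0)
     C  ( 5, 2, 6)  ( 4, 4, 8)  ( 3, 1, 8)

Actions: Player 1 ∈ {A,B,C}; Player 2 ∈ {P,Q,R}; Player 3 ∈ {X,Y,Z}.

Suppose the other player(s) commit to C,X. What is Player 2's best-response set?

BR_2 = {P,R}

u_2(P vs C,X) = 7
u_2(Q vs C,X) = 0
u_2(R vs C,X) = 7
max payoff 7 at {P,R}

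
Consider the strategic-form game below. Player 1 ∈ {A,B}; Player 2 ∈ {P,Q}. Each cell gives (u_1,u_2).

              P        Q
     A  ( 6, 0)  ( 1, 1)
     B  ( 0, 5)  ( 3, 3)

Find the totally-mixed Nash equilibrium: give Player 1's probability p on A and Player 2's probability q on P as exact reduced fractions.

P1 mixes 2/3 on A; P2 mixes 1/4 on P

P1 indiff ⇒ q·6+(1-q)·1 = q·0+(1-q)·3 ⇒ q(6) = (1-q)(2) ⇒ q = 1/4
P2 indiff ⇒ p·0+(1-p)·5 = p·1+(1-p)·3 ⇒ p(-1) = (1-p)(-2) ⇒ p = 2/3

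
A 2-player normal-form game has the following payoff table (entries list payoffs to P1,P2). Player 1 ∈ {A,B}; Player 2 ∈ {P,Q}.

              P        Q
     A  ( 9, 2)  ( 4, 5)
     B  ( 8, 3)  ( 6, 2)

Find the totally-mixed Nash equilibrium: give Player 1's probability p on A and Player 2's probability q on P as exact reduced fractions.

P1 mixes 1/4 on A; P2 mixes 2/3 on P

P1 indiff ⇒ q·9+(1-q)·4 = q·8+(1-q)·6 ⇒ q(1) = (1-q)(2) ⇒ q = 2/3
P2 indiff ⇒ p·2+(1-p)·3 = p·5+(1-p)·2 ⇒ p(-3) = (1-p)(-1) ⇒ p = 1/4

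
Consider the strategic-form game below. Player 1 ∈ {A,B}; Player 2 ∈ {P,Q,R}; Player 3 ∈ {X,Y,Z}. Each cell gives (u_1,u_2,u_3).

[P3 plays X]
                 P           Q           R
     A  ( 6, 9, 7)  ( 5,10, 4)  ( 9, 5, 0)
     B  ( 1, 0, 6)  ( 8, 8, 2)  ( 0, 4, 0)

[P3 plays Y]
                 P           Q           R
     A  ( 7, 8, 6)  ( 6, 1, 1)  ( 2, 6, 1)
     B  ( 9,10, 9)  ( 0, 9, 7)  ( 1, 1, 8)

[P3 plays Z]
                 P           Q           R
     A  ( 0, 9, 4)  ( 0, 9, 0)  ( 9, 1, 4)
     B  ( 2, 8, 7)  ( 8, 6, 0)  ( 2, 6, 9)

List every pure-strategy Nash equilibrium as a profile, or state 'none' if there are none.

NE set: (B,P,Y)

(A,P,X): not NE [P2→Q gives 10>9]
(A,P,Y): not NE [P1→B gives 9>7; P3→X gives 7>6]
(A,P,Z): not NE [P1→B gives 2>0; P3→X gives 7>4]
(A,Q,X): not NE [P1→B gives 8>5]
(A,Q,Y): not NE [P2→P gives 8>1; P3→X gives 4>1]
(A,Q,Z): not NE [P1→B gives 8>0; P3→X gives 4>0]
(A,R,X): not NE [P2→Q gives 10>5; P3→Z gives 4>0]
(A,R,Y): not NE [P2→P gives 8>6; P3→Z gives 4>1]
(A,R,Z): not NE [P2→Q gives 9>1]
(B,P,X): not NE [P1→A gives 6>1; P2→Q gives 8>0; P3→Y gives 9>6]
(B,P,Y): NE
(B,P,Z): not NE [P3→Y gives 9>7]
(B,Q,X): not NE [P3→Y gives 7>2]
(B,Q,Y): not NE [P1→A gives 6>0; P2→P gives 10>9]
(B,Q,Z): not NE [P2→P gives 8>6; P3→Y gives 7>0]
(B,R,X): not NE [P1→A gives 9>0; P2→Q gives 8>4; P3→Z gives 9>0]
(B,R,Y): not NE [P1→A gives 2>1; P2→P gives 10>1; P3→Z gives 9>8]
(B,R,Z): not NE [P1→A gives 9>2; P2→P gives 8>6]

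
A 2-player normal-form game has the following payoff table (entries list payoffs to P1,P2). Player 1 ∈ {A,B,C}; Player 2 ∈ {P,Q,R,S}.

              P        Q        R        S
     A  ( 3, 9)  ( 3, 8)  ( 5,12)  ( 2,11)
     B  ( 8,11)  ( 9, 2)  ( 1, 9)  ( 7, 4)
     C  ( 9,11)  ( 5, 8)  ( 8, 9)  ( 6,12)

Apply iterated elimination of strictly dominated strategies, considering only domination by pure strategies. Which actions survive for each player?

Remaining: P1:{B,C} P2:{P,S}

P1 drop A (C beats it: P:9>3 Q:5>3 R:8>5 S:6>2)
P2 drop Q (P beats it: B:11>2 C:11>8)
P2 drop R (P beats it: B:11>9 C:11>9)
P1→{B,C} P2→{P,S}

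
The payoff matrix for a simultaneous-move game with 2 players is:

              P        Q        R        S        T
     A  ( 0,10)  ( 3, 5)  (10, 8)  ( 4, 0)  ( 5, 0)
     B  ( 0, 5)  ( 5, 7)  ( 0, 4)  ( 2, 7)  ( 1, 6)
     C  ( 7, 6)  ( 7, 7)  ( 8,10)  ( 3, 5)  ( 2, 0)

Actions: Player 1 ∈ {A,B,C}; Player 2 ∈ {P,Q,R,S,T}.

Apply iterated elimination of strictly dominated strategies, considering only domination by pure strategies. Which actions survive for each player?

Remaining: P1:{A,C} P2:{P,R}

P1 drop B (C beats it: P:7>0 Q:7>5 R:8>0 S:3>2 T:2>1)
P2 drop Q (R beats it: A:8>5 C:10>7)
P2 drop S (P beats it: A:10>0 C:6>5)
P2 drop T (P beats it: A:10>0 C:6>0)
P1→{A,C} P2→{P,R}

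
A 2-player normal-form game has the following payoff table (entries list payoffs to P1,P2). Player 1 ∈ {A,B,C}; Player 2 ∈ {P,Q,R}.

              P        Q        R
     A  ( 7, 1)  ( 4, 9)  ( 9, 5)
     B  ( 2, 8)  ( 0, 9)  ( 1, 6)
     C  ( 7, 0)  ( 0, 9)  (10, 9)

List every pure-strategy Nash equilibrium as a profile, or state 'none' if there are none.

(A,P): not NE [P2→Q gives 9>1]
(A,Q): NE
(A,R): not NE [P1→C gives 10>9; P2→Q gives 9>5]
(B,P): not NE [P1→C gives 7>2; P2→Q gives 9>8]
(B,Q): not NE [P1→A gives 4>0]
(B,R): not NE [P1→C gives 10>1; P2→Q gives 9>6]
(C,P): not NE [P2→R gives 9>0]
(C,Q): not NE [P1→A gives 4>0]
(C,R): NE

Nash profiles: (A,Q), (C,R)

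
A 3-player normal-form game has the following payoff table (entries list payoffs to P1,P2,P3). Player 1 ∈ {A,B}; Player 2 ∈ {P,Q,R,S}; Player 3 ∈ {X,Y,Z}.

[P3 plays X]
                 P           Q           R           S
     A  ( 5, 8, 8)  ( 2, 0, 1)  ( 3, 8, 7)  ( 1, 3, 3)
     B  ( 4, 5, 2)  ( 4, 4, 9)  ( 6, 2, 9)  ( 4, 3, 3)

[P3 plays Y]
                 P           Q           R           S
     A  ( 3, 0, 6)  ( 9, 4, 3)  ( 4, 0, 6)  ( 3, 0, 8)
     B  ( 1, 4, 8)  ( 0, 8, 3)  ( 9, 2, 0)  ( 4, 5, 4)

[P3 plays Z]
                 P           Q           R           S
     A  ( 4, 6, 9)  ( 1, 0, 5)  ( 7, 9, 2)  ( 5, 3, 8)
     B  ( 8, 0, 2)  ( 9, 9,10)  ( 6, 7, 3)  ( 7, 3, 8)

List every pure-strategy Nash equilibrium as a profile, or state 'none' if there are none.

PSNE = {(B,Q,Z)}

(A,P,X): not NE [P3→Z gives 9>8]
(A,P,Y): not NE [P2→Q gives 4>0; P3→Z gives 9>6]
(A,P,Z): not NE [P1→B gives 8>4; P2→R gives 9>6]
(A,Q,X): not NE [P1→B gives 4>2; P2→R gives 8>0; P3→Z gives 5>1]
(A,Q,Y): not NE [P3→Z gives 5>3]
(A,Q,Z): not NE [P1→B gives 9>1; P2→R gives 9>0]
(A,R,X): not NE [P1→B gives 6>3]
(A,R,Y): not NE [P1→B gives 9>4; P2→Q gives 4>0; P3→X gives 7>6]
(A,R,Z): not NE [P3→X gives 7>2]
(A,S,X): not NE [P1→B gives 4>1; P2→R gives 8>3; P3→Z gives 8>3]
(A,S,Y): not NE [P1→B gives 4>3; P2→Q gives 4>0]
(A,S,Z): not NE [P1→B gives 7>5; P2→R gives 9>3]
(B,P,X): not NE [P1→A gives 5>4; P3→Y gives 8>2]
(B,P,Y): not NE [P1→A gives 3>1; P2→Q gives 8>4]
(B,P,Z): not NE [P2→Q gives 9>0; P3→Y gives 8>2]
(B,Q,X): not NE [P2→P gives 5>4; P3→Z gives 10>9]
(B,Q,Y): not NE [P1→A gives 9>0; P3→Z gives 10>3]
(B,Q,Z): NE
(B,R,X): not NE [P2→P gives 5>2]
(B,R,Y): not NE [P2→Q gives 8>2; P3→X gives 9>0]
(B,R,Z): not NE [P1→A gives 7>6; P2→Q gives 9>7; P3→X gives 9>3]
(B,S,X): not NE [P2→P gives 5>3; P3→Z gives 8>3]
(B,S,Y): not NE [P2→Q gives 8>5; P3→Z gives 8>4]
(B,S,Z): not NE [P2→Q gives 9>3]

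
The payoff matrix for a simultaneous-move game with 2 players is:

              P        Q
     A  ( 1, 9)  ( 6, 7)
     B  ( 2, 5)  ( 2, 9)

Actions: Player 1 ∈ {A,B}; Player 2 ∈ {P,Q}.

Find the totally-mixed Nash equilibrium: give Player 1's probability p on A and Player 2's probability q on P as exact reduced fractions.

P1 indiff ⇒ q·1+(1-q)·6 = q·2+(1-q)·2 ⇒ q(-1) = (1-q)(-4) ⇒ q = 4/5
P2 indiff ⇒ p·9+(1-p)·5 = p·7+(1-p)·9 ⇒ p(2) = (1-p)(4) ⇒ p = 2/3

p=2/3, q=4/5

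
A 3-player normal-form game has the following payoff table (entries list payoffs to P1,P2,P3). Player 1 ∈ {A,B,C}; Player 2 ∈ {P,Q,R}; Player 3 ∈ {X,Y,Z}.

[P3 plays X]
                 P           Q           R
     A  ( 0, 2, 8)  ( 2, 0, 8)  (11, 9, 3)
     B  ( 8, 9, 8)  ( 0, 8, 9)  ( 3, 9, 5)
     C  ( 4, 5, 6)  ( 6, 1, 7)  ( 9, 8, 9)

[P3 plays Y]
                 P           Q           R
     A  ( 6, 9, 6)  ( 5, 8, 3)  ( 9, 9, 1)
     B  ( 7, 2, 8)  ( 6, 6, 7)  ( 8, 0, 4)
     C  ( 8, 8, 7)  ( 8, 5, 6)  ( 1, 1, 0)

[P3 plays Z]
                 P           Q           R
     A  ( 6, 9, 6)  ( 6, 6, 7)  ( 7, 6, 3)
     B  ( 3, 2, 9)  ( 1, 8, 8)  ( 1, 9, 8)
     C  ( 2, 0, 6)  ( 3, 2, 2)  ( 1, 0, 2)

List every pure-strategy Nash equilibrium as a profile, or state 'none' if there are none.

PSNE = {(A,R,X), (C,P,Y)}

(A,P,X): not NE [P1→B gives 8>0; P2→R gives 9>2]
(A,P,Y): not NE [P1→C gives 8>6; P3→X gives 8>6]
(A,P,Z): not NE [P3→X gives 8>6]
(A,Q,X): not NE [P1→C gives 6>2; P2→R gives 9>0]
(A,Q,Y): not NE [P1→C gives 8>5; P2→R gives 9>8; P3→X gives 8>3]
(A,Q,Z): not NE [P2→P gives 9>6; P3→X gives 8>7]
(A,R,X): NE
(A,R,Y): not NE [P3→Z gives 3>1]
(A,R,Z): not NE [P2→P gives 9>6]
(B,P,X): not NE [P3→Z gives 9>8]
(B,P,Y): not NE [P1→C gives 8>7; P2→Q gives 6>2; P3→Z gives 9>8]
(B,P,Z): not NE [P1→A gives 6>3; P2→R gives 9>2]
(B,Q,X): not NE [P1→C gives 6>0; P2→R gives 9>8]
(B,Q,Y): not NE [P1→C gives 8>6; P3→X gives 9>7]
(B,Q,Z): not NE [P1→A gives 6>1; P2→R gives 9>8; P3→X gives 9>8]
(B,R,X): not NE [P1→A gives 11>3; P3→Z gives 8>5]
(B,R,Y): not NE [P1→A gives 9>8; P2→Q gives 6>0; P3→Z gives 8>4]
(B,R,Z): not NE [P1→A gives 7>1]
(C,P,X): not NE [P1→B gives 8>4; P2→R gives 8>5; P3→Y gives 7>6]
(C,P,Y): NE
(C,P,Z): not NE [P1→A gives 6>2; P2→Q gives 2>0; P3→Y gives 7>6]
(C,Q,X): not NE [P2→R gives 8>1]
(C,Q,Y): not NE [P2→P gives 8>5; P3→X gives 7>6]
(C,Q,Z): not NE [P1→A gives 6>3; P3→X gives 7>2]
(C,R,X): not NE [P1→A gives 11>9]
(C,R,Y): not NE [P1→A gives 9>1; P2→P gives 8>1; P3→X gives 9>0]
(C,R,Z): not NE [P1→A gives 7>1; P2→Q gives 2>0; P3→X gives 9>2]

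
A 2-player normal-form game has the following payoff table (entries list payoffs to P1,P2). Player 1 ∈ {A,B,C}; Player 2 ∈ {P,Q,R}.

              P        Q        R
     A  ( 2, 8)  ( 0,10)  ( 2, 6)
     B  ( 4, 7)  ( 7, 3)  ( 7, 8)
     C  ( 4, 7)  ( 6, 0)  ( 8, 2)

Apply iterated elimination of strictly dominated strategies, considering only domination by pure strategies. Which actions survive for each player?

P1 drop A (B beats it: P:4>2 Q:7>0 R:7>2)
P2 drop Q (P beats it: B:7>3 C:7>0)
P1→{B,C} P2→{P,R}

Survivors P1:{B,C} P2:{P,R}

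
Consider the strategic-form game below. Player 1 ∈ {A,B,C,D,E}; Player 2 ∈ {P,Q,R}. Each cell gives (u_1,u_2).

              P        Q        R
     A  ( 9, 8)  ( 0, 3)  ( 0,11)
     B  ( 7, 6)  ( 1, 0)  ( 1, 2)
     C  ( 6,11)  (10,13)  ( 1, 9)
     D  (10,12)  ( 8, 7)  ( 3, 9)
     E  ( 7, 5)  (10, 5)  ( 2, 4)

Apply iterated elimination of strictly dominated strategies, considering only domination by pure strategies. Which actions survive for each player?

P1 drop A (D beats it: P:10>9 Q:8>0 R:3>0)
P1 drop B (D beats it: P:10>7 Q:8>1 R:3>1)
P2 drop R (P beats it: C:11>9 D:12>9 E:5>4)
P1→{C,D,E} P2→{P,Q}

IESDS → P1:{C,D,E} P2:{P,Q}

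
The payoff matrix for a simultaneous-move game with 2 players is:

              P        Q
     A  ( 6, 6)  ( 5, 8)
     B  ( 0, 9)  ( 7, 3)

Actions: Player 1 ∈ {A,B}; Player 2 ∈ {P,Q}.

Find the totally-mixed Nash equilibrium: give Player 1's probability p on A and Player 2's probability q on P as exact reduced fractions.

(p,q) = (3/4, 1/4)

P1 indiff ⇒ q·6+(1-q)·5 = q·0+(1-q)·7 ⇒ q(6) = (1-q)(2) ⇒ q = 1/4
P2 indiff ⇒ p·6+(1-p)·9 = p·8+(1-p)·3 ⇒ p(-2) = (1-p)(-6) ⇒ p = 3/4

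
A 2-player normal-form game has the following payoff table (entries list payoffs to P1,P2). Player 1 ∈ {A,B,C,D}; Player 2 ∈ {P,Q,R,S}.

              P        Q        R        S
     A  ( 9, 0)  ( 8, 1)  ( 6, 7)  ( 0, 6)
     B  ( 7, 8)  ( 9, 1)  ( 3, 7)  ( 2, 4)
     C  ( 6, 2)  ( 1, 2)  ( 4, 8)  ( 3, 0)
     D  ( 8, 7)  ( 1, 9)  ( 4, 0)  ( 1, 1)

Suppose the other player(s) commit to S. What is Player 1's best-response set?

P1 best: {C}

u_1(A vs S) = 0
u_1(B vs S) = 2
u_1(C vs S) = 3
u_1(D vs S) = 1
max payoff 3 at {C}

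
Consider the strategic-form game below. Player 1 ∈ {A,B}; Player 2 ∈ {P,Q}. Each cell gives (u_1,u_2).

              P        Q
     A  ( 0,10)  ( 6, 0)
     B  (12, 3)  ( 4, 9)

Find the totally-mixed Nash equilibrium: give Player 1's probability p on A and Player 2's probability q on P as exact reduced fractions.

P1 indiff ⇒ q·0+(1-q)·6 = q·12+(1-q)·4 ⇒ q(-12) = (1-q)(-2) ⇒ q = 1/7
P2 indiff ⇒ p·10+(1-p)·3 = p·0+(1-p)·9 ⇒ p(10) = (1-p)(6) ⇒ p = 3/8

p=3/8, q=1/7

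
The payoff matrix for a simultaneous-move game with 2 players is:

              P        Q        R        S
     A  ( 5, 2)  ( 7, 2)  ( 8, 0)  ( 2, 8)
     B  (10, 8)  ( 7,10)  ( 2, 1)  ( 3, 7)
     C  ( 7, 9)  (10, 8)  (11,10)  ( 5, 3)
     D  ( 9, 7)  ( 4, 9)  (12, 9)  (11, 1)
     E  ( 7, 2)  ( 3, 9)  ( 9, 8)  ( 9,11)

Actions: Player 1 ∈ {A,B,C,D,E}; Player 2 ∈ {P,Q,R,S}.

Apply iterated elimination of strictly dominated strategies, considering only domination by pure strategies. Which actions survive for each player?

P1 drop A (C beats it: P:7>5 Q:10>7 R:11>8 S:5>2)
P1 drop E (D beats it: P:9>7 Q:4>3 R:12>9 S:11>9)
P2 drop S (P beats it: B:8>7 C:9>3 D:7>1)
P1→{B,C,D} P2→{P,Q,R}

IESDS → P1:{B,C,D} P2:{P,Q,R}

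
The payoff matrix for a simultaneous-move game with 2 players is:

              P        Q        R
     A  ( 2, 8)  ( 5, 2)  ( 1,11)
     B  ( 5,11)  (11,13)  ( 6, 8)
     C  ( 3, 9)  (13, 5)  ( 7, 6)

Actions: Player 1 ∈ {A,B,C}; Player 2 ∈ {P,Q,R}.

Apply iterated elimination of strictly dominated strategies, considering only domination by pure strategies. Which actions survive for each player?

Survivors P1:{B,C} P2:{P,Q}

P1 drop A (B beats it: P:5>2 Q:11>5 R:6>1)
P2 drop R (P beats it: B:11>8 C:9>6)
P1→{B,C} P2→{P,Q}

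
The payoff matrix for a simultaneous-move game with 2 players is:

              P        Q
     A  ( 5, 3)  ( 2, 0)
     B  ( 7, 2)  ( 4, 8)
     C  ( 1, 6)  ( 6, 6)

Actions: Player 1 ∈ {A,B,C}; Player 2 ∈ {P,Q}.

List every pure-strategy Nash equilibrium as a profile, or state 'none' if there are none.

(A,P): not NE [P1→B gives 7>5]
(A,Q): not NE [P1→C gives 6>2; P2→P gives 3>0]
(B,P): not NE [P2→Q gives 8>2]
(B,Q): not NE [P1→C gives 6>4]
(C,P): not NE [P1→B gives 7>1]
(C,Q): NE

Nash profiles: (C,Q)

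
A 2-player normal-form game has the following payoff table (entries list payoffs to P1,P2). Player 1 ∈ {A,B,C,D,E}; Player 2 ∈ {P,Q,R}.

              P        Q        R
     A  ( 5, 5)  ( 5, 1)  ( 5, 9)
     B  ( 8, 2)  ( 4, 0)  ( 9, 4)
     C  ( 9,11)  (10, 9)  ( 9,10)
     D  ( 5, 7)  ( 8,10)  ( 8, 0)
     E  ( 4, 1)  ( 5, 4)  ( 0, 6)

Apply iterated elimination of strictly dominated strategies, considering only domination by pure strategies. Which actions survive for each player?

IESDS → P1:{B,C} P2:{P,R}

P1 drop A (C beats it: P:9>5 Q:10>5 R:9>5)
P1 drop D (C beats it: P:9>5 Q:10>8 R:9>8)
P1 drop E (C beats it: P:9>4 Q:10>5 R:9>0)
P2 drop Q (P beats it: B:2>0 C:11>9)
P1→{B,C} P2→{P,R}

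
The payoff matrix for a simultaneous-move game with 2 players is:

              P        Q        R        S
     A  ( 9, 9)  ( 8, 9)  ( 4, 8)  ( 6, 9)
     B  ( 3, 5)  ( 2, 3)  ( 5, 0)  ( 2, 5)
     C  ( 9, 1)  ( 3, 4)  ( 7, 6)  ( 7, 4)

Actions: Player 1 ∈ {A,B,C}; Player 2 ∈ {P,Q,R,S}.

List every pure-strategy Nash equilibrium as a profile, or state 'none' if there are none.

NE set: (A,P), (A,Q), (C,R)

(A,P): NE
(A,Q): NE
(A,R): not NE [P1→C gives 7>4; P2→S gives 9>8]
(A,S): not NE [P1→C gives 7>6]
(B,P): not NE [P1→C gives 9>3]
(B,Q): not NE [P1→A gives 8>2; P2→S gives 5>3]
(B,R): not NE [P1→C gives 7>5; P2→S gives 5>0]
(B,S): not NE [P1→C gives 7>2]
(C,P): not NE [P2→R gives 6>1]
(C,Q): not NE [P1→A gives 8>3; P2→R gives 6>4]
(C,R): NE
(C,S): not NE [P2→R gives 6>4]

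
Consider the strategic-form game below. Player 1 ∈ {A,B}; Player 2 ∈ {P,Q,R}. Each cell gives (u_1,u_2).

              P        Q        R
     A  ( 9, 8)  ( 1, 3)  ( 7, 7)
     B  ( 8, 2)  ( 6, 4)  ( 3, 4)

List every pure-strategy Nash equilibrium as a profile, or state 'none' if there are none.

(A,P): NE
(A,Q): not NE [P1→B gives 6>1; P2→P gives 8>3]
(A,R): not NE [P2→P gives 8>7]
(B,P): not NE [P1→A gives 9>8; P2→R gives 4>2]
(B,Q): NE
(B,R): not NE [P1→A gives 7>3]

NE set: (A,P), (B,Q)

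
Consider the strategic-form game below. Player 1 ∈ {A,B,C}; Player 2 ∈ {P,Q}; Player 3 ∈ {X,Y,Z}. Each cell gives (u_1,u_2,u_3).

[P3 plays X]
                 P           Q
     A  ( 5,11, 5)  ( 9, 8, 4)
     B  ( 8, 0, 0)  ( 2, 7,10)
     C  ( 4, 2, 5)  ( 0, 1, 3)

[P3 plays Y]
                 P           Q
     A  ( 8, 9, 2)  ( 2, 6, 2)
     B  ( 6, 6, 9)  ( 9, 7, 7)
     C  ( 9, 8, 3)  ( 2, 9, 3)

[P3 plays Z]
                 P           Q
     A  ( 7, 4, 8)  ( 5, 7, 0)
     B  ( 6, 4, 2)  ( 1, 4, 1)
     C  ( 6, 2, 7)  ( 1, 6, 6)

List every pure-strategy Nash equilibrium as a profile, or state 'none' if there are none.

Equilibria: none

(A,P,X): not NE [P1→B gives 8>5; P3→Z gives 8>5]
(A,P,Y): not NE [P1→C gives 9>8; P3→Z gives 8>2]
(A,P,Z): not NE [P2→Q gives 7>4]
(A,Q,X): not NE [P2→P gives 11>8]
(A,Q,Y): not NE [P1→B gives 9>2; P2→P gives 9>6; P3→X gives 4>2]
(A,Q,Z): not NE [P3→X gives 4>0]
(B,P,X): not NE [P2→Q gives 7>0; P3→Y gives 9>0]
(B,P,Y): not NE [P1→C gives 9>6; P2→Q gives 7>6]
(B,P,Z): not NE [P1→A gives 7>6; P3→Y gives 9>2]
(B,Q,X): not NE [P1→A gives 9>2]
(B,Q,Y): not NE [P3→X gives 10>7]
(B,Q,Z): not NE [P1→A gives 5>1; P3→X gives 10>1]
(C,P,X): not NE [P1→B gives 8>4; P3→Z gives 7>5]
(C,P,Y): not NE [P2→Q gives 9>8; P3→Z gives 7>3]
(C,P,Z): not NE [P1→A gives 7>6; P2→Q gives 6>2]
(C,Q,X): not NE [P1→A gives 9>0; P2→P gives 2>1; P3→Z gives 6>3]
(C,Q,Y): not NE [P1→B gives 9>2; P3→Z gives 6>3]
(C,Q,Z): not NE [P1→A gives 5>1]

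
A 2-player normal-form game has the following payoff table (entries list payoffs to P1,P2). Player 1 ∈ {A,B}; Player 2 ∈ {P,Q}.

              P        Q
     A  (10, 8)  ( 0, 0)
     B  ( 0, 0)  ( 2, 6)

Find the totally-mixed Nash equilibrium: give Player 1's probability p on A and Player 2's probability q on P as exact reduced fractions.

P1 mixes 3/7 on A; P2 mixes 1/6 on P

P1 indiff ⇒ q·10+(1-q)·0 = q·0+(1-q)·2 ⇒ q(10) = (1-q)(2) ⇒ q = 1/6
P2 indiff ⇒ p·8+(1-p)·0 = p·0+(1-p)·6 ⇒ p(8) = (1-p)(6) ⇒ p = 3/7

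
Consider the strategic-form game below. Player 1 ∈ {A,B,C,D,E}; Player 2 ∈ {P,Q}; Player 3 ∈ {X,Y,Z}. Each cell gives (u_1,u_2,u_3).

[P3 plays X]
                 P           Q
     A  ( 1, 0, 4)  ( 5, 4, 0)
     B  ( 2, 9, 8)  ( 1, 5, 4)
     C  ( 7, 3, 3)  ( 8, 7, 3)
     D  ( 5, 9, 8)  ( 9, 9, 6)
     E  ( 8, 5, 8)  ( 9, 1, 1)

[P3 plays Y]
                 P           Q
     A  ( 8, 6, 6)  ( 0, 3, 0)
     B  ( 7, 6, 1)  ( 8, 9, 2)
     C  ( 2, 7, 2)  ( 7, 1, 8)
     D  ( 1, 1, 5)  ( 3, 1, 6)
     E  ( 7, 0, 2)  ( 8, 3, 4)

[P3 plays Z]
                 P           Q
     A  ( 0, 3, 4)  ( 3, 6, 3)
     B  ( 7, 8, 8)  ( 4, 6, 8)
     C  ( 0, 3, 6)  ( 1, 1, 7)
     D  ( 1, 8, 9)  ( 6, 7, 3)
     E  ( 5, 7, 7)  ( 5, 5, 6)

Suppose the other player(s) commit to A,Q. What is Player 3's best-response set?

u_3(X vs A,Q) = 0
u_3(Y vs A,Q) = 0
u_3(Z vs A,Q) = 3
max payoff 3 at {Z}

P3 best: {Z}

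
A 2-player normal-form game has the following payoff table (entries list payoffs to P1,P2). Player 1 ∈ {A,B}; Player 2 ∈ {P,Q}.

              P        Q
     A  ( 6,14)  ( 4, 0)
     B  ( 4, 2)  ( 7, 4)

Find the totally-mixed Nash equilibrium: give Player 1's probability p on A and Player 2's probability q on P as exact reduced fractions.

p=1/8, q=3/5

P1 indiff ⇒ q·6+(1-q)·4 = q·4+(1-q)·7 ⇒ q(2) = (1-q)(3) ⇒ q = 3/5
P2 indiff ⇒ p·14+(1-p)·2 = p·0+(1-p)·4 ⇒ p(14) = (1-p)(2) ⇒ p = 1/8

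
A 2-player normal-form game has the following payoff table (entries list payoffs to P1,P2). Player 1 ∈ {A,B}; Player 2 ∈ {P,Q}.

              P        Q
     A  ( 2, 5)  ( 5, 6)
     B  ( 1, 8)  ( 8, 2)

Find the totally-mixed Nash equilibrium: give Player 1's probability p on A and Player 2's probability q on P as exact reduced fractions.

P1 indiff ⇒ q·2+(1-q)·5 = q·1+(1-q)·8 ⇒ q(1) = (1-q)(3) ⇒ q = 3/4
P2 indiff ⇒ p·5+(1-p)·8 = p·6+(1-p)·2 ⇒ p(-1) = (1-p)(-6) ⇒ p = 6/7

p=6/7, q=3/4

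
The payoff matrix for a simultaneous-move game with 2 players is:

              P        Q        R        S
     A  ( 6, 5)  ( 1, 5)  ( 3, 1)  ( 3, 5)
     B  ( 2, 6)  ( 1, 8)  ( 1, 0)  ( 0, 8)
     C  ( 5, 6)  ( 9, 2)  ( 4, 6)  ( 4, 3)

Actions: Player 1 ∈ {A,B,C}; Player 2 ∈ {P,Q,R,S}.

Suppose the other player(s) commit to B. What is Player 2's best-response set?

BR_2 = {Q,S}

u_2(P vs B) = 6
u_2(Q vs B) = 8
u_2(R vs B) = 0
u_2(S vs B) = 8
max payoff 8 at {Q,S}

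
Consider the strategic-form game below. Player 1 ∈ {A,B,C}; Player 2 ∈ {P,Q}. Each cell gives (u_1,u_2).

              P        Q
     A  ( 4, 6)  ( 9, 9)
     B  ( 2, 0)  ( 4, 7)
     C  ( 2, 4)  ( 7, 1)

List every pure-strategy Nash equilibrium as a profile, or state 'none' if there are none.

(A,P): not NE [P2→Q gives 9>6]
(A,Q): NE
(B,P): not NE [P1→A gives 4>2; P2→Q gives 7>0]
(B,Q): not NE [P1→A gives 9>4]
(C,P): not NE [P1→A gives 4>2]
(C,Q): not NE [P1→A gives 9>7; P2→P gives 4>1]

PSNE = {(A,Q)}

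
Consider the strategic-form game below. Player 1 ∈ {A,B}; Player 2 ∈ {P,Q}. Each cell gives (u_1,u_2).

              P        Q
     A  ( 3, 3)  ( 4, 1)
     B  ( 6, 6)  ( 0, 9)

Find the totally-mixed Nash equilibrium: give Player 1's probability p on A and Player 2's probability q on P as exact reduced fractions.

P1 indiff ⇒ q·3+(1-q)·4 = q·6+(1-q)·0 ⇒ q(-3) = (1-q)(-4) ⇒ q = 4/7
P2 indiff ⇒ p·3+(1-p)·6 = p·1+(1-p)·9 ⇒ p(2) = (1-p)(3) ⇒ p = 3/5

(p,q) = (3/5, 4/7)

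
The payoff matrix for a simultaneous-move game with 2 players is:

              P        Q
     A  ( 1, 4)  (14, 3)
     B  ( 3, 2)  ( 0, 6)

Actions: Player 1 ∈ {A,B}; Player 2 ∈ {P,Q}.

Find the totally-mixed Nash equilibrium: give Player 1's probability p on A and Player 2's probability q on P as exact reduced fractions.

(p,q) = (4/5, 7/8)

P1 indiff ⇒ q·1+(1-q)·14 = q·3+(1-q)·0 ⇒ q(-2) = (1-q)(-14) ⇒ q = 7/8
P2 indiff ⇒ p·4+(1-p)·2 = p·3+(1-p)·6 ⇒ p(1) = (1-p)(4) ⇒ p = 4/5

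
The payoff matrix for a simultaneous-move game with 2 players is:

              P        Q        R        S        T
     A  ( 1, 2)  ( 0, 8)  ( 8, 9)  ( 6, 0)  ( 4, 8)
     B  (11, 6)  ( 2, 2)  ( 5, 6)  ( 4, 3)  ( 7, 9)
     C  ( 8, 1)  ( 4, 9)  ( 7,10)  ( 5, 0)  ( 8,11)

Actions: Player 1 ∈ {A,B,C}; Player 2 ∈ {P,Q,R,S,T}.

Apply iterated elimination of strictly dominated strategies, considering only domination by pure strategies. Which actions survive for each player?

IESDS → P1:{A,C} P2:{R,T}

P2 drop P (T beats it: A:8>2 B:9>6 C:11>1)
P1 drop B (C beats it: Q:4>2 R:7>5 S:5>4 T:8>7)
P2 drop Q (R beats it: A:9>8 C:10>9)
P2 drop S (R beats it: A:9>0 C:10>0)
P1→{A,C} P2→{R,T}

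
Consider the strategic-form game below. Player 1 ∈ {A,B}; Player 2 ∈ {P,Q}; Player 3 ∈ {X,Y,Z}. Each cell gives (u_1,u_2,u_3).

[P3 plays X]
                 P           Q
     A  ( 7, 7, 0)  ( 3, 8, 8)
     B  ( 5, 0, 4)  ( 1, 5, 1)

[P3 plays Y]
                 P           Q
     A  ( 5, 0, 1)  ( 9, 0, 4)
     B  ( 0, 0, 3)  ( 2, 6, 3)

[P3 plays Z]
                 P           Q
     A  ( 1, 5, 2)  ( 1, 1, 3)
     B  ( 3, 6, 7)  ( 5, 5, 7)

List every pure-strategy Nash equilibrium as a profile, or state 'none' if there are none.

Nash profiles: (A,Q,X), (B,P,Z)

(A,P,X): not NE [P2→Q gives 8>7; P3→Z gives 2>0]
(A,P,Y): not NE [P3→Z gives 2>1]
(A,P,Z): not NE [P1→B gives 3>1]
(A,Q,X): NE
(A,Q,Y): not NE [P3→X gives 8>4]
(A,Q,Z): not NE [P1→B gives 5>1; P2→P gives 5>1; P3→X gives 8>3]
(B,P,X): not NE [P1→A gives 7>5; P2→Q gives 5>0; P3→Z gives 7>4]
(B,P,Y): not NE [P1→A gives 5>0; P2→Q gives 6>0; P3→Z gives 7>3]
(B,P,Z): NE
(B,Q,X): not NE [P1→A gives 3>1; P3→Z gives 7>1]
(B,Q,Y): not NE [P1→A gives 9>2; P3→Z gives 7>3]
(B,Q,Z): not NE [P2→P gives 6>5]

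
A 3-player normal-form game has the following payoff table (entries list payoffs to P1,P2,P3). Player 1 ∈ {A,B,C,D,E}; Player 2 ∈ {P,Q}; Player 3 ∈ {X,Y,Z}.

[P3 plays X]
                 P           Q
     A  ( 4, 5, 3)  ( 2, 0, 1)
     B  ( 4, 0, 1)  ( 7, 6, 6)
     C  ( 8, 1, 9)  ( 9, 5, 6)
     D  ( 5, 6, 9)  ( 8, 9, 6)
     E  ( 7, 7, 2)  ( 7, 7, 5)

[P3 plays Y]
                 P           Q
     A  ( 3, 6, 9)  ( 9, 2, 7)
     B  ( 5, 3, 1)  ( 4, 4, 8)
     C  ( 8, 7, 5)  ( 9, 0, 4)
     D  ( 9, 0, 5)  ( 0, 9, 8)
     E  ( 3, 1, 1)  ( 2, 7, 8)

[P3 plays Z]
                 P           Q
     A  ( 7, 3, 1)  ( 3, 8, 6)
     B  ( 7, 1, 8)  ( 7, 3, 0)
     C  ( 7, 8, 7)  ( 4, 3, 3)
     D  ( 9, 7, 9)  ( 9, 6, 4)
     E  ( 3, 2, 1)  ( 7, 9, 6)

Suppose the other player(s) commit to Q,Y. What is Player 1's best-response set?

argmax u_1 = {A,C}

u_1(A vs Q,Y) = 9
u_1(B vs Q,Y) = 4
u_1(C vs Q,Y) = 9
u_1(D vs Q,Y) = 0
u_1(E vs Q,Y) = 2
max payoff 9 at {A,C}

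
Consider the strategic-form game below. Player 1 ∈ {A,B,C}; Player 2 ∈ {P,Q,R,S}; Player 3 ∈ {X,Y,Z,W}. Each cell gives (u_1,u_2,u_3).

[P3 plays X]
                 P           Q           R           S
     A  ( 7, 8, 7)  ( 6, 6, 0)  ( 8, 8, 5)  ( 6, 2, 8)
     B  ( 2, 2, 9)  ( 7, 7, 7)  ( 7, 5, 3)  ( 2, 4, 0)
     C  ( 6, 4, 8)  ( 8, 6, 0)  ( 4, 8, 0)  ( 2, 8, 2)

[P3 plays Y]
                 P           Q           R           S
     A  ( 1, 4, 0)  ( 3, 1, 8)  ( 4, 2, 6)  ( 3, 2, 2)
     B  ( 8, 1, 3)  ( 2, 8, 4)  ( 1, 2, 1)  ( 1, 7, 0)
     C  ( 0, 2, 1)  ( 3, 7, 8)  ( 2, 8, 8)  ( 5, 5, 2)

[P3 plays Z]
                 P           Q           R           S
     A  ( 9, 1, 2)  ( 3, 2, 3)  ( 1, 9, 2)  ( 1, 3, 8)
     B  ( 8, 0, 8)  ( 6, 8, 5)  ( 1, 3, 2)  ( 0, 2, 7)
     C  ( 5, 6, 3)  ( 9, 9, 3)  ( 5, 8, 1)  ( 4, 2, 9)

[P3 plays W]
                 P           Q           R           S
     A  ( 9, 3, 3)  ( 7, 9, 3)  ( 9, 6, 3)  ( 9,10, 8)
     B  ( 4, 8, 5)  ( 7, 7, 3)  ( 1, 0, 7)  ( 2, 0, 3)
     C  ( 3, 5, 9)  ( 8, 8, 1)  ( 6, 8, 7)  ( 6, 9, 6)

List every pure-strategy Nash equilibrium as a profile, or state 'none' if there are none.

Nash profiles: (A,P,X), (A,S,W)

(A,P,X): NE
(A,P,Y): not NE [P1→B gives 8>1; P3→X gives 7>0]
(A,P,Z): not NE [P2→R gives 9>1; P3→X gives 7>2]
(A,P,W): not NE [P2→S gives 10>3; P3→X gives 7>3]
(A,Q,X): not NE [P1→C gives 8>6; P2→R gives 8>6; P3→Y gives 8>0]
(A,Q,Y): not NE [P2→P gives 4>1]
(A,Q,Z): not NE [P1→C gives 9>3; P2→R gives 9>2; P3→Y gives 8>3]
(A,Q,W): not NE [P1→C gives 8>7; P2→S gives 10>9; P3→Y gives 8>3]
(A,R,X): not NE [P3→Y gives 6>5]
(A,R,Y): not NE [P2→P gives 4>2]
(A,R,Z): not NE [P1→C gives 5>1; P3→Y gives 6>2]
(A,R,W): not NE [P2→S gives 10>6; P3→Y gives 6>3]
(A,S,X): not NE [P2→R gives 8>2]
(A,S,Y): not NE [P1→C gives 5>3; P2→P gives 4>2; P3→W gives 8>2]
(A,S,Z): not NE [P1→C gives 4>1; P2→R gives 9>3]
(A,S,W): NE
(B,P,X): not NE [P1→A gives 7>2; P2→Q gives 7>2]
(B,P,Y): not NE [P2→Q gives 8>1; P3→X gives 9>3]
(B,P,Z): not NE [P1→A gives 9>8; P2→Q gives 8>0; P3→X gives 9>8]
(B,P,W): not NE [P1→A gives 9>4; P3→X gives 9>5]
(B,Q,X): not NE [P1→C gives 8>7]
(B,Q,Y): not NE [P1→C gives 3>2; P3→X gives 7>4]
(B,Q,Z): not NE [P1→C gives 9>6; P3→X gives 7>5]
(B,Q,W): not NE [P1→C gives 8>7; P2→P gives 8>7; P3→X gives 7>3]
(B,R,X): not NE [P1→A gives 8>7; P2→Q gives 7>5; P3→W gives 7>3]
(B,R,Y): not NE [P1→A gives 4>1; P2→Q gives 8>2; P3→W gives 7>1]
(B,R,Z): not NE [P1→C gives 5>1; P2→Q gives 8>3; P3→W gives 7>2]
(B,R,W): not NE [P1→A gives 9>1; P2→P gives 8>0]
(B,S,X): not NE [P1→A gives 6>2; P2→Q gives 7>4; P3→Z gives 7>0]
(B,S,Y): not NE [P1→C gives 5>1; P2→Q gives 8>7; P3→Z gives 7>0]
(B,S,Z): not NE [P1→C gives 4>0; P2→Q gives 8>2]
(B,S,W): not NE [P1→A gives 9>2; P2→P gives 8>0; P3→Z gives 7>3]
(C,P,X): not NE [P1→A gives 7>6; P2→S gives 8>4; P3→W gives 9>8]
(C,P,Y): not NE [P1→B gives 8>0; P2→R gives 8>2; P3→W gives 9>1]
(C,P,Z): not NE [P1→A gives 9>5; P2→Q gives 9>6; P3→W gives 9>3]
(C,P,W): not NE [P1→A gives 9>3; P2→S gives 9>5]
(C,Q,X): not NE [P2→S gives 8>6; P3→Y gives 8>0]
(C,Q,Y): not NE [P2→R gives 8>7]
(C,Q,Z): not NE [P3→Y gives 8>3]
(C,Q,W): not NE [P2→S gives 9>8; P3→Y gives 8>1]
(C,R,X): not NE [P1→A gives 8>4; P3→Y gives 8>0]
(C,R,Y): not NE [P1→A gives 4>2]
(C,R,Z): not NE [P2→Q gives 9>8; P3→Y gives 8>1]
(C,R,W): not NE [P1→A gives 9>6; P2→S gives 9>8; P3→Y gives 8>7]
(C,S,X): not NE [P1→A gives 6>2; P3→Z gives 9>2]
(C,S,Y): not NE [P2→R gives 8>5; P3→Z gives 9>2]
(C,S,Z): not NE [P2→Q gives 9>2]
(C,S,W): not NE [P1→A gives 9>6; P3→Z gives 9>6]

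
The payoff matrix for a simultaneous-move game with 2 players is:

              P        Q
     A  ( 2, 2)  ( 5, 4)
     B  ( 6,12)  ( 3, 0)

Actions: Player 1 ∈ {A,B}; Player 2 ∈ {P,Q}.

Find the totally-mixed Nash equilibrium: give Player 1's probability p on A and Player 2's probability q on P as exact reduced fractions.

p=6/7, q=1/3

P1 indiff ⇒ q·2+(1-q)·5 = q·6+(1-q)·3 ⇒ q(-4) = (1-q)(-2) ⇒ q = 1/3
P2 indiff ⇒ p·2+(1-p)·12 = p·4+(1-p)·0 ⇒ p(-2) = (1-p)(-12) ⇒ p = 6/7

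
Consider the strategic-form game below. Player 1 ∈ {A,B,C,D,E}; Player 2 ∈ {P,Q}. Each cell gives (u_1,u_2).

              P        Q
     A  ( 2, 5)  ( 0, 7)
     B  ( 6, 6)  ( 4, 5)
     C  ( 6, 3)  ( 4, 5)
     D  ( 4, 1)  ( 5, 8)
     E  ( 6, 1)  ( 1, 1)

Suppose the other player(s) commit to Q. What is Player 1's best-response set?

P1 best: {D}

u_1(A vs Q) = 0
u_1(B vs Q) = 4
u_1(C vs Q) = 4
u_1(D vs Q) = 5
u_1(E vs Q) = 1
max payoff 5 at {D}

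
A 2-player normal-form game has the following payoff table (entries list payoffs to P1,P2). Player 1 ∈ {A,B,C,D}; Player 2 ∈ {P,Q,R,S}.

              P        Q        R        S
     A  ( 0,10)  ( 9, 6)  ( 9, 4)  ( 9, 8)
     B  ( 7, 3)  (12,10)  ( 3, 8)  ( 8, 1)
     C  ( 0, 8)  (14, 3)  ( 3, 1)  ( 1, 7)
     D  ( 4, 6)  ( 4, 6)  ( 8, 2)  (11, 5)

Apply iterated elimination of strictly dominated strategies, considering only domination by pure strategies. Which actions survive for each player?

P2 drop R (Q beats it: A:6>4 B:10>8 C:3>1 D:6>2)
P2 drop S (P beats it: A:10>8 B:3>1 C:8>7 D:6>5)
P1 drop A (B beats it: P:7>0 Q:12>9)
P1 drop D (B beats it: P:7>4 Q:12>4)
P1→{B,C} P2→{P,Q}

Remaining: P1:{B,C} P2:{P,Q}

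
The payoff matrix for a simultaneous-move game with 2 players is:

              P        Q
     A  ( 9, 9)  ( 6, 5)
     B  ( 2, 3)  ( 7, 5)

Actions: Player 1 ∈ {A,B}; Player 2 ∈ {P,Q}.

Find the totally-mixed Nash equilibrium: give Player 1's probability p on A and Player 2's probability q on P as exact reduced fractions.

P1 mixes 1/3 on A; P2 mixes 1/8 on P

P1 indiff ⇒ q·9+(1-q)·6 = q·2+(1-q)·7 ⇒ q(7) = (1-q)(1) ⇒ q = 1/8
P2 indiff ⇒ p·9+(1-p)·3 = p·5+(1-p)·5 ⇒ p(4) = (1-p)(2) ⇒ p = 1/3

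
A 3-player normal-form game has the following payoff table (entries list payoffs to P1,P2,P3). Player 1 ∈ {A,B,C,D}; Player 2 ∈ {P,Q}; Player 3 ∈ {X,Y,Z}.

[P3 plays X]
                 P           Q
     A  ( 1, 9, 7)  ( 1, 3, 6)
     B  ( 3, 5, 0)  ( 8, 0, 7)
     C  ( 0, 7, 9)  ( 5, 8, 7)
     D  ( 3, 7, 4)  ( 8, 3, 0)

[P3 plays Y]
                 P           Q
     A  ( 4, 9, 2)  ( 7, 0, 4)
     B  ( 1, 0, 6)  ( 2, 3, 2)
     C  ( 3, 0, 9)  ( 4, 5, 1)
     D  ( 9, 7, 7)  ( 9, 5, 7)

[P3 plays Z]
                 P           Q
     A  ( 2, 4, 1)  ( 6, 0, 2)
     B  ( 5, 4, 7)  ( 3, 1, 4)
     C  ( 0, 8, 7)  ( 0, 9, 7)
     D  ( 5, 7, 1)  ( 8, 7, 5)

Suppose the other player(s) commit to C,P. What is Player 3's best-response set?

argmax u_3 = {X,Y}

u_3(X vs C,P) = 9
u_3(Y vs C,P) = 9
u_3(Z vs C,P) = 7
max payoff 9 at {X,Y}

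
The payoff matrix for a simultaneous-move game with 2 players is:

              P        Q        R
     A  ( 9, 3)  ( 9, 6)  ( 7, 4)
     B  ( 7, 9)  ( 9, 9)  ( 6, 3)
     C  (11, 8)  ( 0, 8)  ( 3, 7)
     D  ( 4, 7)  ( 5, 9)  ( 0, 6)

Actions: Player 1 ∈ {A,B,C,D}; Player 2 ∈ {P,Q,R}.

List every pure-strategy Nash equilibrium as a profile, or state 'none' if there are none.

(A,P): not NE [P1→C gives 11>9; P2→Q gives 6>3]
(A,Q): NE
(A,R): not NE [P2→Q gives 6>4]
(B,P): not NE [P1→C gives 11>7]
(B,Q): NE
(B,R): not NE [P1→A gives 7>6; P2→Q gives 9>3]
(C,P): NE
(C,Q): not NE [P1→B gives 9>0]
(C,R): not NE [P1→A gives 7>3; P2→Q gives 8>7]
(D,P): not NE [P1→C gives 11>4; P2→Q gives 9>7]
(D,Q): not NE [P1→B gives 9>5]
(D,R): not NE [P1→A gives 7>0; P2→Q gives 9>6]

PSNE = {(A,Q), (B,Q), (C,P)}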